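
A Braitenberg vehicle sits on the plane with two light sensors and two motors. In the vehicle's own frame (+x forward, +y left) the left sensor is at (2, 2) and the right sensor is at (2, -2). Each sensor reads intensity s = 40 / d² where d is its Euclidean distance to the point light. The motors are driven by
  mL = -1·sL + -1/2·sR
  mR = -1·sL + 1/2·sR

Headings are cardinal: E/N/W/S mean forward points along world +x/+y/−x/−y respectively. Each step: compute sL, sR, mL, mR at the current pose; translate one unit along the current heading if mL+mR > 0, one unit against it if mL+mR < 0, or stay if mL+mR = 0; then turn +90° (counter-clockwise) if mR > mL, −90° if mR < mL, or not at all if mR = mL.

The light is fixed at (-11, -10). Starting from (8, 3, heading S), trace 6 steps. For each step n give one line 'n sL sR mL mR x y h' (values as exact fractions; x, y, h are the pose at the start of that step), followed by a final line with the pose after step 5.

0 20/281 4/41 -1382/11521 -258/11521 8 3 S
1 40/697 8/117 -7468/81549 -1892/81549 8 4 E
2 5/64 5/82 -285/2624 -125/2624 7 4 N
3 40/377 40/481 -2060/13949 -900/13949 7 3 W
4 20/281 4/41 -1382/11521 -258/11521 8 3 S
5 40/697 8/117 -7468/81549 -1892/81549 8 4 E
final 7 4 N

n=0: pose=(8,3,S); sL=20/281, sR=4/41; mL=-1382/11521, mR=-258/11521; mL+mR=-40/281 → advance -1; mR−mL=4/41 → turn +1·90°
n=1: pose=(8,4,E); sL=40/697, sR=8/117; mL=-7468/81549, mR=-1892/81549; mL+mR=-80/697 → advance -1; mR−mL=8/117 → turn +1·90°
n=2: pose=(7,4,N); sL=5/64, sR=5/82; mL=-285/2624, mR=-125/2624; mL+mR=-5/32 → advance -1; mR−mL=5/82 → turn +1·90°
n=3: pose=(7,3,W); sL=40/377, sR=40/481; mL=-2060/13949, mR=-900/13949; mL+mR=-80/377 → advance -1; mR−mL=40/481 → turn +1·90°
n=4: pose=(8,3,S); sL=20/281, sR=4/41; mL=-1382/11521, mR=-258/11521; mL+mR=-40/281 → advance -1; mR−mL=4/41 → turn +1·90°
n=5: pose=(8,4,E); sL=40/697, sR=8/117; mL=-7468/81549, mR=-1892/81549; mL+mR=-80/697 → advance -1; mR−mL=8/117 → turn +1·90°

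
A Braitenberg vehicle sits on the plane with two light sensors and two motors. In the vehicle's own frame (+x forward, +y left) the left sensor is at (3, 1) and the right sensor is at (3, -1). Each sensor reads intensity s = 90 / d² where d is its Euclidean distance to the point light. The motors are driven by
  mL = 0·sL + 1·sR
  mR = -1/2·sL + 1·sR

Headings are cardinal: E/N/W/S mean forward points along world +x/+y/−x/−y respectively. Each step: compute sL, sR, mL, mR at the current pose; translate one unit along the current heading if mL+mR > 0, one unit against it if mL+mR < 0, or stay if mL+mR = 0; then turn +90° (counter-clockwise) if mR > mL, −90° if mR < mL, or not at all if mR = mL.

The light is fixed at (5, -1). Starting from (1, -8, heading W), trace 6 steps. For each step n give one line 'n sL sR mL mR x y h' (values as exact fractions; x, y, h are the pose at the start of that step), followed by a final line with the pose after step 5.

n=0: pose=(1,-8,W); sL=90/113, sR=18/17; mL=18/17, mR=1269/1921; mL+mR=3303/1921 → advance +1; mR−mL=-45/113 → turn -1·90°
n=1: pose=(0,-8,N); sL=45/26, sR=45/16; mL=45/16, mR=405/208; mL+mR=495/104 → advance +1; mR−mL=-45/52 → turn -1·90°
n=2: pose=(0,-7,E); sL=90/29, sR=90/53; mL=90/53, mR=225/1537; mL+mR=2835/1537 → advance +1; mR−mL=-45/29 → turn -1·90°
n=3: pose=(1,-7,S); sL=1, sR=45/53; mL=45/53, mR=37/106; mL+mR=127/106 → advance +1; mR−mL=-1/2 → turn -1·90°
n=4: pose=(1,-8,W); sL=90/113, sR=18/17; mL=18/17, mR=1269/1921; mL+mR=3303/1921 → advance +1; mR−mL=-45/113 → turn -1·90°
n=5: pose=(0,-8,N); sL=45/26, sR=45/16; mL=45/16, mR=405/208; mL+mR=495/104 → advance +1; mR−mL=-45/52 → turn -1·90°

0 90/113 18/17 18/17 1269/1921 1 -8 W
1 45/26 45/16 45/16 405/208 0 -8 N
2 90/29 90/53 90/53 225/1537 0 -7 E
3 1 45/53 45/53 37/106 1 -7 S
4 90/113 18/17 18/17 1269/1921 1 -8 W
5 45/26 45/16 45/16 405/208 0 -8 N
final 0 -7 E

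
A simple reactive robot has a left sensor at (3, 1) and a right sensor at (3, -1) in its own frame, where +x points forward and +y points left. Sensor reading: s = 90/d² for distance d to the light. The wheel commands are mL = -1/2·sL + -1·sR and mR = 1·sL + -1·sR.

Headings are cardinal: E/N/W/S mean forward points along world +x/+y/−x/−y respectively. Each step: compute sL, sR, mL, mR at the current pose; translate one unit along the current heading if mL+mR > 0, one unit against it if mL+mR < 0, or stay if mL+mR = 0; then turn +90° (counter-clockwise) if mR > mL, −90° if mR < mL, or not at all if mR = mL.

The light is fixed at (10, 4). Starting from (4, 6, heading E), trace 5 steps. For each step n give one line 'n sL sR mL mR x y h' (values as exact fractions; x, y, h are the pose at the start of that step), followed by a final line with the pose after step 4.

n=0: pose=(4,6,E); sL=5, sR=9; mL=-23/2, mR=-4; mL+mR=-31/2 → advance -1; mR−mL=15/2 → turn +1·90°
n=1: pose=(3,6,N); sL=90/89, sR=90/61; mL=-10755/5429, mR=-2520/5429; mL+mR=-13275/5429 → advance -1; mR−mL=135/89 → turn +1·90°
n=2: pose=(3,5,W); sL=9/10, sR=45/52; mL=-171/130, mR=9/260; mL+mR=-333/260 → advance -1; mR−mL=27/20 → turn +1·90°
n=3: pose=(4,5,S); sL=90/29, sR=90/53; mL=-4995/1537, mR=2160/1537; mL+mR=-2835/1537 → advance -1; mR−mL=135/29 → turn +1·90°
n=4: pose=(4,6,E); sL=5, sR=9; mL=-23/2, mR=-4; mL+mR=-31/2 → advance -1; mR−mL=15/2 → turn +1·90°

0 5 9 -23/2 -4 4 6 E
1 90/89 90/61 -10755/5429 -2520/5429 3 6 N
2 9/10 45/52 -171/130 9/260 3 5 W
3 90/29 90/53 -4995/1537 2160/1537 4 5 S
4 5 9 -23/2 -4 4 6 E
final 3 6 N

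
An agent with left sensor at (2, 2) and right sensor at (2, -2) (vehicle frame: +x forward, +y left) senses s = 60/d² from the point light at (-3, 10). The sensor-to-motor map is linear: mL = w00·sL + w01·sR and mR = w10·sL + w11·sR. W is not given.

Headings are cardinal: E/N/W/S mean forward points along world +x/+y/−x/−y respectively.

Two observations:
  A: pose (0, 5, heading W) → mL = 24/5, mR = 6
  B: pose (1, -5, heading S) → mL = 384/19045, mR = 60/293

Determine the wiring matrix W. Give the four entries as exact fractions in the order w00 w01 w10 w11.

obs A: pose=(0,5,W) → sL=6/5, sR=6, mL=24/5, mR=6
obs B: pose=(1,-5,S) → sL=12/65, sR=60/293, mL=384/19045, mR=60/293
sensor matrix S = [[6/5, 6], [12/65, 60/293]]; det S = -16416/19045
solve [mL_A; mL_B] = S·[w00; w01] and [mR_A; mR_B] = S·[w10; w11]:
  w00 = -1, w01 = 1, w10 = 0, w11 = 1

-1 1 0 1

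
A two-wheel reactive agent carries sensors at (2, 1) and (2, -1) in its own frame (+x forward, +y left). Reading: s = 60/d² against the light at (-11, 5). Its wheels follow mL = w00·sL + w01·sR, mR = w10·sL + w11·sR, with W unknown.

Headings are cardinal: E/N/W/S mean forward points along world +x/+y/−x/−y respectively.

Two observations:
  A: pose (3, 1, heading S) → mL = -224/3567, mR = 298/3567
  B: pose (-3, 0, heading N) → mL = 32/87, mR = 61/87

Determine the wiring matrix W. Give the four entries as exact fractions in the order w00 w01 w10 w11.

1 -1 1 -1/2

obs A: pose=(3,1,S) → sL=20/87, sR=12/41, mL=-224/3567, mR=298/3567
obs B: pose=(-3,0,N) → sL=30/29, sR=2/3, mL=32/87, mR=61/87
sensor matrix S = [[20/87, 12/41], [30/29, 2/3]]; det S = -1600/10701
solve [mL_A; mL_B] = S·[w00; w01] and [mR_A; mR_B] = S·[w10; w11]:
  w00 = 1, w01 = -1, w10 = 1, w11 = -1/2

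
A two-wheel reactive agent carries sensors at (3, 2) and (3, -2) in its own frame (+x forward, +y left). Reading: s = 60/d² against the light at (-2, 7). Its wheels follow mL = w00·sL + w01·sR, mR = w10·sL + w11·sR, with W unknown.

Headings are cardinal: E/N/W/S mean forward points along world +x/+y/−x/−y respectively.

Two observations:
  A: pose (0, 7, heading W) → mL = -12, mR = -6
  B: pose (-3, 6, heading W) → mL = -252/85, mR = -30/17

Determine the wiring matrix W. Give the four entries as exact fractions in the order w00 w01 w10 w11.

-1/2 -1/2 0 -1/2

obs A: pose=(0,7,W) → sL=12, sR=12, mL=-12, mR=-6
obs B: pose=(-3,6,W) → sL=12/5, sR=60/17, mL=-252/85, mR=-30/17
sensor matrix S = [[12, 12], [12/5, 60/17]]; det S = 1152/85
solve [mL_A; mL_B] = S·[w00; w01] and [mR_A; mR_B] = S·[w10; w11]:
  w00 = -1/2, w01 = -1/2, w10 = 0, w11 = -1/2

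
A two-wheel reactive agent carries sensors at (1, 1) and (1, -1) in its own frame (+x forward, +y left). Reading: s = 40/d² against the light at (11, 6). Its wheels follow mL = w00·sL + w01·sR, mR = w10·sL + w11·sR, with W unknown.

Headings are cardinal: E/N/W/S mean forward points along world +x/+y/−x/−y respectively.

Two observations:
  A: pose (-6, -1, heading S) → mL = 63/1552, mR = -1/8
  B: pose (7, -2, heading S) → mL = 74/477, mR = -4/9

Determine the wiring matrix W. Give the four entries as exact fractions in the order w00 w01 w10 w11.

obs A: pose=(-6,-1,S) → sL=1/8, sR=10/97, mL=63/1552, mR=-1/8
obs B: pose=(7,-2,S) → sL=4/9, sR=20/53, mL=74/477, mR=-4/9
sensor matrix S = [[1/8, 10/97], [4/9, 20/53]]; det S = 125/92538
solve [mL_A; mL_B] = S·[w00; w01] and [mR_A; mR_B] = S·[w10; w11]:
  w00 = -1/2, w01 = 1, w10 = -1, w11 = 0

-1/2 1 -1 0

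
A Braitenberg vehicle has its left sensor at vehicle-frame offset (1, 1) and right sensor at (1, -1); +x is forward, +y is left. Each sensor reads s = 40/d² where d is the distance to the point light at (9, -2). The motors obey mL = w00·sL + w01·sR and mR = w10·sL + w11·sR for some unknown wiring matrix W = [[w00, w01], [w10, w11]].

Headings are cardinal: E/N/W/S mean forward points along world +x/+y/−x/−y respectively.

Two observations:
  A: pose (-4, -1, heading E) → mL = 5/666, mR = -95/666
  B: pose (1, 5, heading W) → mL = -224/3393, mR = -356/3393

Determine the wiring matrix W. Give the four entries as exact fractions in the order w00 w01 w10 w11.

-1 1 1/2 -1

obs A: pose=(-4,-1,E) → sL=10/37, sR=5/18, mL=5/666, mR=-95/666
obs B: pose=(1,5,W) → sL=40/117, sR=8/29, mL=-224/3393, mR=-356/3393
sensor matrix S = [[10/37, 5/18], [40/117, 8/29]]; det S = -23060/1129869
solve [mL_A; mL_B] = S·[w00; w01] and [mR_A; mR_B] = S·[w10; w11]:
  w00 = -1, w01 = 1, w10 = 1/2, w11 = -1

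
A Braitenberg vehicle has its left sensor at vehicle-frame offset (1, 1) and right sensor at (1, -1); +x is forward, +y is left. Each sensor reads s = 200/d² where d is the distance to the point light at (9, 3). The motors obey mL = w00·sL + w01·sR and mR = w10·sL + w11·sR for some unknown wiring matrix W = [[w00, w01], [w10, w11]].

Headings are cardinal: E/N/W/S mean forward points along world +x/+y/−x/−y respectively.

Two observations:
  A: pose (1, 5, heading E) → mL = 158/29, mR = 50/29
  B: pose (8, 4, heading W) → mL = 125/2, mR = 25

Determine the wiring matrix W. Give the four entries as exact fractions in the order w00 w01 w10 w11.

obs A: pose=(1,5,E) → sL=100/29, sR=4, mL=158/29, mR=50/29
obs B: pose=(8,4,W) → sL=50, sR=25, mL=125/2, mR=25
sensor matrix S = [[100/29, 4], [50, 25]]; det S = -3300/29
solve [mL_A; mL_B] = S·[w00; w01] and [mR_A; mR_B] = S·[w10; w11]:
  w00 = 1, w01 = 1/2, w10 = 1/2, w11 = 0

1 1/2 1/2 0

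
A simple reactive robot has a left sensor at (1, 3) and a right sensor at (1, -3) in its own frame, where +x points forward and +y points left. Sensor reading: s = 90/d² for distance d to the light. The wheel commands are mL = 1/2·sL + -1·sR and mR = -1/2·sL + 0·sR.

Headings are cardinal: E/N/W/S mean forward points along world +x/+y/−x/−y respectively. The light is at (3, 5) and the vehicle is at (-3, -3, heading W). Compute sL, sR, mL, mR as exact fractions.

left sensor world pos  = (-4, -6); dL² = 170
right sensor world pos = (-4, 0); dR² = 74
sL = 90/170 = 9/17
sR = 90/74 = 45/37
mL = 1/2·sL + -1·sR = -1197/1258
mR = -1/2·sL + 0·sR = -9/34

9/17 45/37 -1197/1258 -9/34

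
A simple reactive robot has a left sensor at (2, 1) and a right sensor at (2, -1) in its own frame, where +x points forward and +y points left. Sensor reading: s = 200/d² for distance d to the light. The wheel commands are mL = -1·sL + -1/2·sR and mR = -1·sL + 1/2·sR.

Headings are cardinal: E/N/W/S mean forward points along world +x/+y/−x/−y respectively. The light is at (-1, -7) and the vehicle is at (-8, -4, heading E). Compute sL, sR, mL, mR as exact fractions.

200/41 200/29 -9900/1189 -1700/1189

left sensor world pos  = (-6, -3); dL² = 41
right sensor world pos = (-6, -5); dR² = 29
sL = 200/41 = 200/41
sR = 200/29 = 200/29
mL = -1·sL + -1/2·sR = -9900/1189
mR = -1·sL + 1/2·sR = -1700/1189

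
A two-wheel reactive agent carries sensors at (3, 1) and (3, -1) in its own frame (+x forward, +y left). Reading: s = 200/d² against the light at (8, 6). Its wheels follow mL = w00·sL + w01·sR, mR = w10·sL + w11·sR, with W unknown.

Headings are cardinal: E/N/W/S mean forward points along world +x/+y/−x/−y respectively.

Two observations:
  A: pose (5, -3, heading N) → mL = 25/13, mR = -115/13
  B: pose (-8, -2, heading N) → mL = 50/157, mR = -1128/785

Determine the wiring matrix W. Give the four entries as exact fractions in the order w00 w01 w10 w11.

obs A: pose=(5,-3,N) → sL=50/13, sR=5, mL=25/13, mR=-115/13
obs B: pose=(-8,-2,N) → sL=100/157, sR=4/5, mL=50/157, mR=-1128/785
sensor matrix S = [[50/13, 5], [100/157, 4/5]]; det S = -220/2041
solve [mL_A; mL_B] = S·[w00; w01] and [mR_A; mR_B] = S·[w10; w11]:
  w00 = 1/2, w01 = 0, w10 = -1, w11 = -1

1/2 0 -1 -1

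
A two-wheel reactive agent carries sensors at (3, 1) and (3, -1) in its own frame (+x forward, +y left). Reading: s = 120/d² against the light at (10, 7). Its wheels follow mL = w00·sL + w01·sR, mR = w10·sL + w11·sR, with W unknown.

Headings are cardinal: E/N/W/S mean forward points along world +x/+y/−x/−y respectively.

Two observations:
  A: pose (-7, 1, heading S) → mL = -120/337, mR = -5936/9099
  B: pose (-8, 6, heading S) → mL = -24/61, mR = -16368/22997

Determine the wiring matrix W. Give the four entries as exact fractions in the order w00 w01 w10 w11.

obs A: pose=(-7,1,S) → sL=120/337, sR=8/27, mL=-120/337, mR=-5936/9099
obs B: pose=(-8,6,S) → sL=24/61, sR=120/377, mL=-24/61, mR=-16368/22997
sensor matrix S = [[120/337, 8/27], [24/61, 120/377]]; det S = -225536/69749901
solve [mL_A; mL_B] = S·[w00; w01] and [mR_A; mR_B] = S·[w10; w11]:
  w00 = -1, w01 = 0, w10 = -1, w11 = -1

-1 0 -1 -1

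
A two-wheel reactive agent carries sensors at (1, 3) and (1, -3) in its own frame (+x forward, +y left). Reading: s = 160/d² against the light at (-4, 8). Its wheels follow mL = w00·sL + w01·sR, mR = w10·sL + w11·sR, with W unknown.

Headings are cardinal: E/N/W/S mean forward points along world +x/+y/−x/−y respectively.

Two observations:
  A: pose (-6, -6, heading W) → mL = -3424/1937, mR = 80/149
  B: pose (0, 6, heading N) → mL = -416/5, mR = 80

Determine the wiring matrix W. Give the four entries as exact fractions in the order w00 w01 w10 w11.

obs A: pose=(-6,-6,W) → sL=80/149, sR=16/13, mL=-3424/1937, mR=80/149
obs B: pose=(0,6,N) → sL=80, sR=16/5, mL=-416/5, mR=80
sensor matrix S = [[80/149, 16/13], [80, 16/5]]; det S = -187392/1937
solve [mL_A; mL_B] = S·[w00; w01] and [mR_A; mR_B] = S·[w10; w11]:
  w00 = -1, w01 = -1, w10 = 1, w11 = 0

-1 -1 1 0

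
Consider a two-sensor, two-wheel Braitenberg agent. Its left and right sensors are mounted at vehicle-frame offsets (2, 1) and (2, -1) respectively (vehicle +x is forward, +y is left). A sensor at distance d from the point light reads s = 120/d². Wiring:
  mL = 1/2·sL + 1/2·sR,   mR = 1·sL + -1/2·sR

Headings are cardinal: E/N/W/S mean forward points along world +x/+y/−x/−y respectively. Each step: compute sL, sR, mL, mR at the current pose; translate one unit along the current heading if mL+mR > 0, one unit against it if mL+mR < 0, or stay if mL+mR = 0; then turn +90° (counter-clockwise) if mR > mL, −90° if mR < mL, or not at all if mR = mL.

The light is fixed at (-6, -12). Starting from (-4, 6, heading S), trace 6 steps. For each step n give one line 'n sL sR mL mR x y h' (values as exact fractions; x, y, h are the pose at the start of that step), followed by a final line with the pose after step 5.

n=0: pose=(-4,6,S); sL=24/53, sR=120/257; mL=6264/13621, mR=2988/13621; mL+mR=36/53 → advance +1; mR−mL=-3276/13621 → turn -1·90°
n=1: pose=(-4,5,W); sL=15/32, sR=10/27; mL=725/1728, mR=245/864; mL+mR=45/64 → advance +1; mR−mL=-235/1728 → turn -1·90°
n=2: pose=(-5,5,N); sL=120/361, sR=24/73; mL=8712/26353, mR=4428/26353; mL+mR=180/361 → advance +1; mR−mL=-4284/26353 → turn -1·90°
n=3: pose=(-5,6,E); sL=12/37, sR=60/149; mL=2004/5513, mR=678/5513; mL+mR=18/37 → advance +1; mR−mL=-1326/5513 → turn -1·90°
n=4: pose=(-4,6,S); sL=24/53, sR=120/257; mL=6264/13621, mR=2988/13621; mL+mR=36/53 → advance +1; mR−mL=-3276/13621 → turn -1·90°
n=5: pose=(-4,5,W); sL=15/32, sR=10/27; mL=725/1728, mR=245/864; mL+mR=45/64 → advance +1; mR−mL=-235/1728 → turn -1·90°

0 24/53 120/257 6264/13621 2988/13621 -4 6 S
1 15/32 10/27 725/1728 245/864 -4 5 W
2 120/361 24/73 8712/26353 4428/26353 -5 5 N
3 12/37 60/149 2004/5513 678/5513 -5 6 E
4 24/53 120/257 6264/13621 2988/13621 -4 6 S
5 15/32 10/27 725/1728 245/864 -4 5 W
final -5 5 N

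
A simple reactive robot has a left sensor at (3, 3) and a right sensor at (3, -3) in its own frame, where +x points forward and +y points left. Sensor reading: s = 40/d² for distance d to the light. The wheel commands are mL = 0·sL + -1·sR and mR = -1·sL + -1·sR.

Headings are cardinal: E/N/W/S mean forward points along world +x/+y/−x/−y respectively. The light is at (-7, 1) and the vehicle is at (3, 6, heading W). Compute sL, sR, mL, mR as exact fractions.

40/53 40/113 -40/113 -6640/5989

left sensor world pos  = (0, 3); dL² = 53
right sensor world pos = (0, 9); dR² = 113
sL = 40/53 = 40/53
sR = 40/113 = 40/113
mL = 0·sL + -1·sR = -40/113
mR = -1·sL + -1·sR = -6640/5989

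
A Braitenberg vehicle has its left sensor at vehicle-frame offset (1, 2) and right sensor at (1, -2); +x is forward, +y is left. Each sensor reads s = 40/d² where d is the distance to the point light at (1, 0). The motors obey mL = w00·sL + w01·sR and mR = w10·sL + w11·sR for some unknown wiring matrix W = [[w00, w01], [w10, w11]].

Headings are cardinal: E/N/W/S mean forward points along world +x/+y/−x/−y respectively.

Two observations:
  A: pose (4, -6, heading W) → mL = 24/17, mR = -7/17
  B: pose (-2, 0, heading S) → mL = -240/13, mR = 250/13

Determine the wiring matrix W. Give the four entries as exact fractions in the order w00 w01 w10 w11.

-1 1 1 -1/2

obs A: pose=(4,-6,W) → sL=10/17, sR=2, mL=24/17, mR=-7/17
obs B: pose=(-2,0,S) → sL=20, sR=20/13, mL=-240/13, mR=250/13
sensor matrix S = [[10/17, 2], [20, 20/13]]; det S = -8640/221
solve [mL_A; mL_B] = S·[w00; w01] and [mR_A; mR_B] = S·[w10; w11]:
  w00 = -1, w01 = 1, w10 = 1, w11 = -1/2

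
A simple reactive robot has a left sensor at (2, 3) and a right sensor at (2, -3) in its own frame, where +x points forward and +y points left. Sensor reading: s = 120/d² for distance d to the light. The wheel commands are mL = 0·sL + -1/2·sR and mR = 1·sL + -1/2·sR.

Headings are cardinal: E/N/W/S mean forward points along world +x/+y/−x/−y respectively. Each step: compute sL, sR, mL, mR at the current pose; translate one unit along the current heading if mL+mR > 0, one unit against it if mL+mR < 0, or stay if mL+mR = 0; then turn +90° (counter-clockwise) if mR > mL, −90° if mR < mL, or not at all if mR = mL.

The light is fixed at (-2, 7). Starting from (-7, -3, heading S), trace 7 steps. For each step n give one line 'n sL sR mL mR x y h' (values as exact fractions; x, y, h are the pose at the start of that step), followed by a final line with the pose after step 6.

0 30/37 15/26 -15/52 1005/1924 -7 -3 S
1 120/73 24/41 -12/41 4044/2993 -7 -4 E
2 12/13 60/41 -30/41 102/533 -6 -4 N
3 40/87 40/39 -20/39 -20/377 -6 -5 W
4 30/49 15/29 -15/58 1005/2842 -5 -5 S
5 120/101 120/257 -60/257 24780/25957 -5 -6 E
6 60/73 60/61 -30/61 1470/4453 -4 -6 N
final -4 -7 W

n=0: pose=(-7,-3,S); sL=30/37, sR=15/26; mL=-15/52, mR=1005/1924; mL+mR=225/962 → advance +1; mR−mL=30/37 → turn +1·90°
n=1: pose=(-7,-4,E); sL=120/73, sR=24/41; mL=-12/41, mR=4044/2993; mL+mR=3168/2993 → advance +1; mR−mL=120/73 → turn +1·90°
n=2: pose=(-6,-4,N); sL=12/13, sR=60/41; mL=-30/41, mR=102/533; mL+mR=-288/533 → advance -1; mR−mL=12/13 → turn +1·90°
n=3: pose=(-6,-5,W); sL=40/87, sR=40/39; mL=-20/39, mR=-20/377; mL+mR=-640/1131 → advance -1; mR−mL=40/87 → turn +1·90°
n=4: pose=(-5,-5,S); sL=30/49, sR=15/29; mL=-15/58, mR=1005/2842; mL+mR=135/1421 → advance +1; mR−mL=30/49 → turn +1·90°
n=5: pose=(-5,-6,E); sL=120/101, sR=120/257; mL=-60/257, mR=24780/25957; mL+mR=18720/25957 → advance +1; mR−mL=120/101 → turn +1·90°
n=6: pose=(-4,-6,N); sL=60/73, sR=60/61; mL=-30/61, mR=1470/4453; mL+mR=-720/4453 → advance -1; mR−mL=60/73 → turn +1·90°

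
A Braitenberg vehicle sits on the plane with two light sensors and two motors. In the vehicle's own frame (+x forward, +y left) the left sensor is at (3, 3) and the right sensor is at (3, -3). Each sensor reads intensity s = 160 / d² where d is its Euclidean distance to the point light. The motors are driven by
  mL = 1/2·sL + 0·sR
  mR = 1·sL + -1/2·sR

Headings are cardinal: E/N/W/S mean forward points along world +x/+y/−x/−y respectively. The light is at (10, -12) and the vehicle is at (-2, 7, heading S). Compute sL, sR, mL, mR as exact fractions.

160/337 160/481 80/337 50000/162097

left sensor world pos  = (1, 4); dL² = 337
right sensor world pos = (-5, 4); dR² = 481
sL = 160/337 = 160/337
sR = 160/481 = 160/481
mL = 1/2·sL + 0·sR = 80/337
mR = 1·sL + -1/2·sR = 50000/162097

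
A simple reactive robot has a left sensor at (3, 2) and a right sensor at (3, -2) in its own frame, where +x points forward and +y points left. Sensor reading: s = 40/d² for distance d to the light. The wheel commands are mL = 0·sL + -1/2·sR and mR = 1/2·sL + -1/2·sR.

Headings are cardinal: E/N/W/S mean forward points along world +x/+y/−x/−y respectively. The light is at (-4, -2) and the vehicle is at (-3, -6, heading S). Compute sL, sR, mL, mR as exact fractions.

20/29 4/5 -2/5 -8/145

left sensor world pos  = (-1, -9); dL² = 58
right sensor world pos = (-5, -9); dR² = 50
sL = 40/58 = 20/29
sR = 40/50 = 4/5
mL = 0·sL + -1/2·sR = -2/5
mR = 1/2·sL + -1/2·sR = -8/145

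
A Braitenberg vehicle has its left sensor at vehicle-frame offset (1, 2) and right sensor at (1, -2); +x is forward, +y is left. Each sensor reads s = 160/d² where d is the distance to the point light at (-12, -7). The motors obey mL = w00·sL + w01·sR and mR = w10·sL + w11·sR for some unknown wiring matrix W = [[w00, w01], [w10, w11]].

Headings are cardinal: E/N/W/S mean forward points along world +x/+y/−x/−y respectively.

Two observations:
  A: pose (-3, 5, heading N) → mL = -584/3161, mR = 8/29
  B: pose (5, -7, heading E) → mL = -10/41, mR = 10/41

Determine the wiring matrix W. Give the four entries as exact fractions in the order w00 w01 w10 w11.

obs A: pose=(-3,5,N) → sL=80/109, sR=16/29, mL=-584/3161, mR=8/29
obs B: pose=(5,-7,E) → sL=20/41, sR=20/41, mL=-10/41, mR=10/41
sensor matrix S = [[80/109, 16/29], [20/41, 20/41]]; det S = 11520/129601
solve [mL_A; mL_B] = S·[w00; w01] and [mR_A; mR_B] = S·[w10; w11]:
  w00 = 1/2, w01 = -1, w10 = 0, w11 = 1/2

1/2 -1 0 1/2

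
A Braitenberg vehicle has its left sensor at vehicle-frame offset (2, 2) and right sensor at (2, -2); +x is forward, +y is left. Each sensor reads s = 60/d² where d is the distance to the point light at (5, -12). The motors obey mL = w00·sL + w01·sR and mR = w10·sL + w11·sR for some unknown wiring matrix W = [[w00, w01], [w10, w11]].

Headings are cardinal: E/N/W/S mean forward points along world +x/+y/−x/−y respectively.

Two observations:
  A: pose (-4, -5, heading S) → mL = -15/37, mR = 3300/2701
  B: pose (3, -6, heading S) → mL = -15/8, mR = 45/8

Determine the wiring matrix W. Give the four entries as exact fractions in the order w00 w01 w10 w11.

obs A: pose=(-4,-5,S) → sL=30/37, sR=30/73, mL=-15/37, mR=3300/2701
obs B: pose=(3,-6,S) → sL=15/4, sR=15/8, mL=-15/8, mR=45/8
sensor matrix S = [[30/37, 30/73], [15/4, 15/8]]; det S = -225/10804
solve [mL_A; mL_B] = S·[w00; w01] and [mR_A; mR_B] = S·[w10; w11]:
  w00 = -1/2, w01 = 0, w10 = 1, w11 = 1

-1/2 0 1 1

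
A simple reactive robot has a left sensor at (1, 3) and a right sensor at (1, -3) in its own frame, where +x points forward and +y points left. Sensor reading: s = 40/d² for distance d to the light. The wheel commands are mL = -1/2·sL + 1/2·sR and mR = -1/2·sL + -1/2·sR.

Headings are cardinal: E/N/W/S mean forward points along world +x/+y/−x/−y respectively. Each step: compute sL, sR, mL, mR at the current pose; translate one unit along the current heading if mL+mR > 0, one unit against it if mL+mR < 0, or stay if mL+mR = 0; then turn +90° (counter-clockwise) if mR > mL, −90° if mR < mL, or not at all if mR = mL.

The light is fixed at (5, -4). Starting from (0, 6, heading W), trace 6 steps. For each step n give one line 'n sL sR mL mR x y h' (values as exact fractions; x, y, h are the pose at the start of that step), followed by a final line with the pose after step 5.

0 8/17 8/41 -96/697 -232/697 0 6 W
1 4/17 20/61 48/1037 -292/1037 1 6 N
2 40/153 8/9 16/51 -88/153 1 5 E
3 10/17 5/16 -75/544 -245/544 0 5 S
4 8/17 8/41 -96/697 -232/697 0 6 W
5 4/17 20/61 48/1037 -292/1037 1 6 N
final 1 5 E

n=0: pose=(0,6,W); sL=8/17, sR=8/41; mL=-96/697, mR=-232/697; mL+mR=-8/17 → advance -1; mR−mL=-8/41 → turn -1·90°
n=1: pose=(1,6,N); sL=4/17, sR=20/61; mL=48/1037, mR=-292/1037; mL+mR=-4/17 → advance -1; mR−mL=-20/61 → turn -1·90°
n=2: pose=(1,5,E); sL=40/153, sR=8/9; mL=16/51, mR=-88/153; mL+mR=-40/153 → advance -1; mR−mL=-8/9 → turn -1·90°
n=3: pose=(0,5,S); sL=10/17, sR=5/16; mL=-75/544, mR=-245/544; mL+mR=-10/17 → advance -1; mR−mL=-5/16 → turn -1·90°
n=4: pose=(0,6,W); sL=8/17, sR=8/41; mL=-96/697, mR=-232/697; mL+mR=-8/17 → advance -1; mR−mL=-8/41 → turn -1·90°
n=5: pose=(1,6,N); sL=4/17, sR=20/61; mL=48/1037, mR=-292/1037; mL+mR=-4/17 → advance -1; mR−mL=-20/61 → turn -1·90°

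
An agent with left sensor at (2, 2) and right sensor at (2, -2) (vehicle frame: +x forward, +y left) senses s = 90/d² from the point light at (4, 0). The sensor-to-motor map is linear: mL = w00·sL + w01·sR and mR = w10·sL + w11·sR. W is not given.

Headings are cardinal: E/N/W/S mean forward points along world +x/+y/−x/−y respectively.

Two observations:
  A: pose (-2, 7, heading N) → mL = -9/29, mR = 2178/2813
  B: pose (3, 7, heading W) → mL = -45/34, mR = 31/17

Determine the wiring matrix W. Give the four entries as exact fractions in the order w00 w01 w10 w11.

-1/2 0 1/2 1/2

obs A: pose=(-2,7,N) → sL=18/29, sR=90/97, mL=-9/29, mR=2178/2813
obs B: pose=(3,7,W) → sL=45/17, sR=1, mL=-45/34, mR=31/17
sensor matrix S = [[18/29, 90/97], [45/17, 1]]; det S = -87768/47821
solve [mL_A; mL_B] = S·[w00; w01] and [mR_A; mR_B] = S·[w10; w11]:
  w00 = -1/2, w01 = 0, w10 = 1/2, w11 = 1/2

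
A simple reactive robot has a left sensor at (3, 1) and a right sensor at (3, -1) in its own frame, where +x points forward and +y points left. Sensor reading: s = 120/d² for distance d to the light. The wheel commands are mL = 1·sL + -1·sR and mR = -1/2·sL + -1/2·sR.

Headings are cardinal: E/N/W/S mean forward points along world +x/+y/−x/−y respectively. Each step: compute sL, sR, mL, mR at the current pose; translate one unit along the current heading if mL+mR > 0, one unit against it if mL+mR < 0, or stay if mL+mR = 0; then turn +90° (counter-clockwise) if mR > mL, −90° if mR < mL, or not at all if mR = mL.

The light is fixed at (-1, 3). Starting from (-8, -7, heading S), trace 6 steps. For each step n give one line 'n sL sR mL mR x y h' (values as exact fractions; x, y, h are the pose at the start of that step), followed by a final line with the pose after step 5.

0 24/41 120/233 672/9553 -5256/9553 -8 -7 S
1 3/5 30/41 -27/205 -273/410 -8 -6 W
2 24/17 120/61 -576/1037 -1752/1037 -7 -6 N
3 4/3 12/13 16/39 -44/39 -7 -7 E
4 24/41 120/233 672/9553 -5256/9553 -8 -7 S
5 3/5 30/41 -27/205 -273/410 -8 -6 W
final -7 -6 N

n=0: pose=(-8,-7,S); sL=24/41, sR=120/233; mL=672/9553, mR=-5256/9553; mL+mR=-4584/9553 → advance -1; mR−mL=-5928/9553 → turn -1·90°
n=1: pose=(-8,-6,W); sL=3/5, sR=30/41; mL=-27/205, mR=-273/410; mL+mR=-327/410 → advance -1; mR−mL=-219/410 → turn -1·90°
n=2: pose=(-7,-6,N); sL=24/17, sR=120/61; mL=-576/1037, mR=-1752/1037; mL+mR=-2328/1037 → advance -1; mR−mL=-1176/1037 → turn -1·90°
n=3: pose=(-7,-7,E); sL=4/3, sR=12/13; mL=16/39, mR=-44/39; mL+mR=-28/39 → advance -1; mR−mL=-20/13 → turn -1·90°
n=4: pose=(-8,-7,S); sL=24/41, sR=120/233; mL=672/9553, mR=-5256/9553; mL+mR=-4584/9553 → advance -1; mR−mL=-5928/9553 → turn -1·90°
n=5: pose=(-8,-6,W); sL=3/5, sR=30/41; mL=-27/205, mR=-273/410; mL+mR=-327/410 → advance -1; mR−mL=-219/410 → turn -1·90°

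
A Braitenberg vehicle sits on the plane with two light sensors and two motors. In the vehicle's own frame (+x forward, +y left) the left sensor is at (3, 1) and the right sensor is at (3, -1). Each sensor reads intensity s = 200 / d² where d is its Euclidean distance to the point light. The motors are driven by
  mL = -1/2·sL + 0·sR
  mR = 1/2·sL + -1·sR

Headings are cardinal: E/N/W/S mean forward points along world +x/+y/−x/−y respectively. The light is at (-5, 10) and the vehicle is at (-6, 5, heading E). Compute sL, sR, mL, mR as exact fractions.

10 5 -5 0

left sensor world pos  = (-3, 6); dL² = 20
right sensor world pos = (-3, 4); dR² = 40
sL = 200/20 = 10
sR = 200/40 = 5
mL = -1/2·sL + 0·sR = -5
mR = 1/2·sL + -1·sR = 0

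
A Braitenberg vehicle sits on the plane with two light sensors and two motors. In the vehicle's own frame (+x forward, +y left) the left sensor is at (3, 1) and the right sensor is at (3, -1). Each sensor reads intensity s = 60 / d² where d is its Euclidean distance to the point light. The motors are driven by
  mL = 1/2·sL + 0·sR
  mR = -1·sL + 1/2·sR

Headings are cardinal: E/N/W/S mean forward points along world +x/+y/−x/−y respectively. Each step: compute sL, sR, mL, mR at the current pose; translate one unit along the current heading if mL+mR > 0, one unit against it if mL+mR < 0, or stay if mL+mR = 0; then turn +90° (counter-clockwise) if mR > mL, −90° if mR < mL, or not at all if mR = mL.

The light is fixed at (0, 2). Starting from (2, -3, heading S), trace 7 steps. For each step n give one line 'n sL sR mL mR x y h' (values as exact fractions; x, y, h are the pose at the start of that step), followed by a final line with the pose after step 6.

0 60/73 12/13 30/73 -342/949 2 -3 S
1 6/5 30/13 3/5 -3/65 2 -4 W
2 20/3 60/13 10/3 -170/39 1 -4 N
3 15/13 3/4 15/26 -81/104 1 -5 E
4 60/101 60/101 30/101 -30/101 0 -5 S
5 60/73 4/3 30/73 -34/219 0 -5 W
6 3 15/4 3/2 -9/8 -1 -5 N
final -1 -4 E

n=0: pose=(2,-3,S); sL=60/73, sR=12/13; mL=30/73, mR=-342/949; mL+mR=48/949 → advance +1; mR−mL=-732/949 → turn -1·90°
n=1: pose=(2,-4,W); sL=6/5, sR=30/13; mL=3/5, mR=-3/65; mL+mR=36/65 → advance +1; mR−mL=-42/65 → turn -1·90°
n=2: pose=(1,-4,N); sL=20/3, sR=60/13; mL=10/3, mR=-170/39; mL+mR=-40/39 → advance -1; mR−mL=-100/13 → turn -1·90°
n=3: pose=(1,-5,E); sL=15/13, sR=3/4; mL=15/26, mR=-81/104; mL+mR=-21/104 → advance -1; mR−mL=-141/104 → turn -1·90°
n=4: pose=(0,-5,S); sL=60/101, sR=60/101; mL=30/101, mR=-30/101; mL+mR=0 → advance +0; mR−mL=-60/101 → turn -1·90°
n=5: pose=(0,-5,W); sL=60/73, sR=4/3; mL=30/73, mR=-34/219; mL+mR=56/219 → advance +1; mR−mL=-124/219 → turn -1·90°
n=6: pose=(-1,-5,N); sL=3, sR=15/4; mL=3/2, mR=-9/8; mL+mR=3/8 → advance +1; mR−mL=-21/8 → turn -1·90°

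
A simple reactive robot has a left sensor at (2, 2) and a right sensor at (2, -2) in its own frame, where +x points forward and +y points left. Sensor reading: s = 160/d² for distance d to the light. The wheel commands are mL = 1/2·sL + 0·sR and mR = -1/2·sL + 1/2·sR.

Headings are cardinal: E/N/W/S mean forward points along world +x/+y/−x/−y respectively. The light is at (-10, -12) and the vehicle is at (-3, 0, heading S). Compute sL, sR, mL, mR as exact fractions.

160/181 32/25 80/181 896/4525

left sensor world pos  = (-1, -2); dL² = 181
right sensor world pos = (-5, -2); dR² = 125
sL = 160/181 = 160/181
sR = 160/125 = 32/25
mL = 1/2·sL + 0·sR = 80/181
mR = -1/2·sL + 1/2·sR = 896/4525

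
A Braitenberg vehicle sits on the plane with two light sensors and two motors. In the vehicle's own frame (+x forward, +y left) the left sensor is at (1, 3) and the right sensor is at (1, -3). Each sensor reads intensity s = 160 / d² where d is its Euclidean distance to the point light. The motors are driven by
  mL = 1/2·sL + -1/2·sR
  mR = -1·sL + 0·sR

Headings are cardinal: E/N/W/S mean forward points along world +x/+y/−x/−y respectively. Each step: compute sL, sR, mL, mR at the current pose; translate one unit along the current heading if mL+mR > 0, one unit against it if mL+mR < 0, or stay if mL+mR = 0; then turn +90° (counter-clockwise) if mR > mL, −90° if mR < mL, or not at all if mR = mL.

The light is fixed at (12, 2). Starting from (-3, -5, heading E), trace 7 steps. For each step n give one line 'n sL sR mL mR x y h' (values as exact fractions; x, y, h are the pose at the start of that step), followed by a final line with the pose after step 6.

0 40/53 20/37 210/1961 -40/53 -3 -5 E
1 160/233 32/85 3072/19805 -160/233 -4 -5 S
2 16/37 80/149 -288/5513 -16/37 -4 -4 W
3 160/349 160/169 -14400/58981 -160/349 -3 -4 N
4 40/53 20/37 210/1961 -40/53 -3 -5 E
5 160/233 32/85 3072/19805 -160/233 -4 -5 S
6 16/37 80/149 -288/5513 -16/37 -4 -4 W
final -3 -4 N

n=0: pose=(-3,-5,E); sL=40/53, sR=20/37; mL=210/1961, mR=-40/53; mL+mR=-1270/1961 → advance -1; mR−mL=-1690/1961 → turn -1·90°
n=1: pose=(-4,-5,S); sL=160/233, sR=32/85; mL=3072/19805, mR=-160/233; mL+mR=-10528/19805 → advance -1; mR−mL=-16672/19805 → turn -1·90°
n=2: pose=(-4,-4,W); sL=16/37, sR=80/149; mL=-288/5513, mR=-16/37; mL+mR=-2672/5513 → advance -1; mR−mL=-2096/5513 → turn -1·90°
n=3: pose=(-3,-4,N); sL=160/349, sR=160/169; mL=-14400/58981, mR=-160/349; mL+mR=-41440/58981 → advance -1; mR−mL=-12640/58981 → turn -1·90°
n=4: pose=(-3,-5,E); sL=40/53, sR=20/37; mL=210/1961, mR=-40/53; mL+mR=-1270/1961 → advance -1; mR−mL=-1690/1961 → turn -1·90°
n=5: pose=(-4,-5,S); sL=160/233, sR=32/85; mL=3072/19805, mR=-160/233; mL+mR=-10528/19805 → advance -1; mR−mL=-16672/19805 → turn -1·90°
n=6: pose=(-4,-4,W); sL=16/37, sR=80/149; mL=-288/5513, mR=-16/37; mL+mR=-2672/5513 → advance -1; mR−mL=-2096/5513 → turn -1·90°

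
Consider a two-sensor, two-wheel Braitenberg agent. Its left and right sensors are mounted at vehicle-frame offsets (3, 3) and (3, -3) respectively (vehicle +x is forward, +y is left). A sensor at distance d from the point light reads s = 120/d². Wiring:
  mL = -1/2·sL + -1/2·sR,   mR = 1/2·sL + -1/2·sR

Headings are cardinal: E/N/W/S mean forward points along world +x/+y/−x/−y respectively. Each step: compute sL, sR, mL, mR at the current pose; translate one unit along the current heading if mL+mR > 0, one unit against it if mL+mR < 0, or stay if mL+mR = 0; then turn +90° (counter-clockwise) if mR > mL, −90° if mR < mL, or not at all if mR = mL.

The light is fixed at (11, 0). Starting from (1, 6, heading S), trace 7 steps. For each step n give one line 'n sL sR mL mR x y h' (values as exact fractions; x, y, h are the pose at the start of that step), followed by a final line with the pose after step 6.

n=0: pose=(1,6,S); sL=60/29, sR=60/89; mL=-3540/2581, mR=1800/2581; mL+mR=-60/89 → advance -1; mR−mL=60/29 → turn +1·90°
n=1: pose=(1,7,E); sL=120/149, sR=24/13; mL=-2568/1937, mR=-1008/1937; mL+mR=-24/13 → advance -1; mR−mL=120/149 → turn +1·90°
n=2: pose=(0,7,N); sL=15/37, sR=30/41; mL=-1725/3034, mR=-495/3034; mL+mR=-30/41 → advance -1; mR−mL=15/37 → turn +1·90°
n=3: pose=(0,6,W); sL=24/41, sR=120/277; mL=-5784/11357, mR=864/11357; mL+mR=-120/277 → advance -1; mR−mL=24/41 → turn +1·90°
n=4: pose=(1,6,S); sL=60/29, sR=60/89; mL=-3540/2581, mR=1800/2581; mL+mR=-60/89 → advance -1; mR−mL=60/29 → turn +1·90°
n=5: pose=(1,7,E); sL=120/149, sR=24/13; mL=-2568/1937, mR=-1008/1937; mL+mR=-24/13 → advance -1; mR−mL=120/149 → turn +1·90°
n=6: pose=(0,7,N); sL=15/37, sR=30/41; mL=-1725/3034, mR=-495/3034; mL+mR=-30/41 → advance -1; mR−mL=15/37 → turn +1·90°

0 60/29 60/89 -3540/2581 1800/2581 1 6 S
1 120/149 24/13 -2568/1937 -1008/1937 1 7 E
2 15/37 30/41 -1725/3034 -495/3034 0 7 N
3 24/41 120/277 -5784/11357 864/11357 0 6 W
4 60/29 60/89 -3540/2581 1800/2581 1 6 S
5 120/149 24/13 -2568/1937 -1008/1937 1 7 E
6 15/37 30/41 -1725/3034 -495/3034 0 7 N
final 0 6 W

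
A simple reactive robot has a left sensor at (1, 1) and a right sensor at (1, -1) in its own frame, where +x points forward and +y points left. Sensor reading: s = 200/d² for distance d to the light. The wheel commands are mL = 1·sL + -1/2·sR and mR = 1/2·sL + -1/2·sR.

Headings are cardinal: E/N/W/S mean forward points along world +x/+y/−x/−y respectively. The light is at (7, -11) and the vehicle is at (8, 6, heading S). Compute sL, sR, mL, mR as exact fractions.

left sensor world pos  = (9, 5); dL² = 260
right sensor world pos = (7, 5); dR² = 256
sL = 200/260 = 10/13
sR = 200/256 = 25/32
mL = 1·sL + -1/2·sR = 315/832
mR = 1/2·sL + -1/2·sR = -5/832

10/13 25/32 315/832 -5/832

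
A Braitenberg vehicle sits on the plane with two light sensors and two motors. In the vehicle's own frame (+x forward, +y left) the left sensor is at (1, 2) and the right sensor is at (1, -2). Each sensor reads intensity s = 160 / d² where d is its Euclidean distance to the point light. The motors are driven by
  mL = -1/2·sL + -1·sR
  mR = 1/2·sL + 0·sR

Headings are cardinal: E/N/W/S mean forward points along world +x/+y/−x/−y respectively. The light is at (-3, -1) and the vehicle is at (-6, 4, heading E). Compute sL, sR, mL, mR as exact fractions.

left sensor world pos  = (-5, 6); dL² = 53
right sensor world pos = (-5, 2); dR² = 13
sL = 160/53 = 160/53
sR = 160/13 = 160/13
mL = -1/2·sL + -1·sR = -9520/689
mR = 1/2·sL + 0·sR = 80/53

160/53 160/13 -9520/689 80/53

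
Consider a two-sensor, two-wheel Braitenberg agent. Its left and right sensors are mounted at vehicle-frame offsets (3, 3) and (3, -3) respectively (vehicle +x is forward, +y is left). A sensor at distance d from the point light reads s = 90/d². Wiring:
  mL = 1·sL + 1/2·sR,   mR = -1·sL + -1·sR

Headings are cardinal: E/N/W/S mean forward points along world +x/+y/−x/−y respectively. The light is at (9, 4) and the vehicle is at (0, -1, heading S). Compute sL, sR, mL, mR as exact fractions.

9/10 45/104 1161/1040 -693/520

left sensor world pos  = (3, -4); dL² = 100
right sensor world pos = (-3, -4); dR² = 208
sL = 90/100 = 9/10
sR = 90/208 = 45/104
mL = 1·sL + 1/2·sR = 1161/1040
mR = -1·sL + -1·sR = -693/520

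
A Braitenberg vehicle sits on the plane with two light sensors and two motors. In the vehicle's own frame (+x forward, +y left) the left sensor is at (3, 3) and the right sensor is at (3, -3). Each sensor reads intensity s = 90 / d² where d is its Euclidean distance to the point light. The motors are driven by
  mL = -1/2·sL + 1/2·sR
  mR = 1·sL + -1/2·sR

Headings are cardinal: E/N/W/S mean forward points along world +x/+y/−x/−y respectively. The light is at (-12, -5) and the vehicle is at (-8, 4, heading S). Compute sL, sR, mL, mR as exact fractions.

18/17 90/37 432/629 -99/629

left sensor world pos  = (-5, 1); dL² = 85
right sensor world pos = (-11, 1); dR² = 37
sL = 90/85 = 18/17
sR = 90/37 = 90/37
mL = -1/2·sL + 1/2·sR = 432/629
mR = 1·sL + -1/2·sR = -99/629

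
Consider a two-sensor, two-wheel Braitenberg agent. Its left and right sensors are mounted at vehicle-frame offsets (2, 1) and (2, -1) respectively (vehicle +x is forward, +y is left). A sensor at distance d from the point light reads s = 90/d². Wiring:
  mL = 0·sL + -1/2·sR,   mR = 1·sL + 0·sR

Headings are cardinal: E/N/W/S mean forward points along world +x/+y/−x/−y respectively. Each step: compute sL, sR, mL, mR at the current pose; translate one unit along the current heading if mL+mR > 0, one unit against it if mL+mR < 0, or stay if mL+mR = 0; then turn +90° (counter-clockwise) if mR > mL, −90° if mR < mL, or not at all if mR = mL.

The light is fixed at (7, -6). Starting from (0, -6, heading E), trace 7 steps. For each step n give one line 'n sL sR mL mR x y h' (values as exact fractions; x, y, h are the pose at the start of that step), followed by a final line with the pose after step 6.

0 45/13 45/13 -45/26 45/13 0 -6 E
1 90/53 90/29 -45/29 90/53 1 -6 N
2 45/32 45/34 -45/68 45/32 1 -5 W
3 90/37 18/13 -9/13 90/37 0 -5 S
4 45/13 45/13 -45/26 45/13 0 -6 E
5 90/53 90/29 -45/29 90/53 1 -6 N
6 45/32 45/34 -45/68 45/32 1 -5 W
final 0 -5 S

n=0: pose=(0,-6,E); sL=45/13, sR=45/13; mL=-45/26, mR=45/13; mL+mR=45/26 → advance +1; mR−mL=135/26 → turn +1·90°
n=1: pose=(1,-6,N); sL=90/53, sR=90/29; mL=-45/29, mR=90/53; mL+mR=225/1537 → advance +1; mR−mL=4995/1537 → turn +1·90°
n=2: pose=(1,-5,W); sL=45/32, sR=45/34; mL=-45/68, mR=45/32; mL+mR=405/544 → advance +1; mR−mL=1125/544 → turn +1·90°
n=3: pose=(0,-5,S); sL=90/37, sR=18/13; mL=-9/13, mR=90/37; mL+mR=837/481 → advance +1; mR−mL=1503/481 → turn +1·90°
n=4: pose=(0,-6,E); sL=45/13, sR=45/13; mL=-45/26, mR=45/13; mL+mR=45/26 → advance +1; mR−mL=135/26 → turn +1·90°
n=5: pose=(1,-6,N); sL=90/53, sR=90/29; mL=-45/29, mR=90/53; mL+mR=225/1537 → advance +1; mR−mL=4995/1537 → turn +1·90°
n=6: pose=(1,-5,W); sL=45/32, sR=45/34; mL=-45/68, mR=45/32; mL+mR=405/544 → advance +1; mR−mL=1125/544 → turn +1·90°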